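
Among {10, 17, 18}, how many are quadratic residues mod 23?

1

(10/23) = -1 → non-residue.
(17/23) = -1 → non-residue.
(18/23) = +1 → QR.
Total quadratic residues among the 3: 1.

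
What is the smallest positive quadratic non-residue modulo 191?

(2/191) = +1, so 2 is a residue.
(3/191) = +1, so 3 is a residue.
(4/191) = +1, so 4 is a residue.
(5/191) = +1, so 5 is a residue.
(6/191) = +1, so 6 is a residue.
(7/191) = −1, so 7 is the smallest positive non-residue mod 191.

7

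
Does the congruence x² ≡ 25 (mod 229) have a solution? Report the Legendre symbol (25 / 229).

1

Reciprocity: 25 ≡ 1 and 229 ≡ 1 (mod 4), so (25/229) = +(229/25).
Reduce top mod 25: now compute (4/25).
Pull out 2^2: since 25 ≡ 1 (mod 8), (2/25) = +1, so (2/25)^2 = +1.
Reached (1/25) = 1. Collecting the sign flips along the way, the symbol is +1.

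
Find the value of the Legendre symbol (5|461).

Euler's criterion: (5/461) ≡ 5^230 (mod 461).
5^2 ≡ 25 (mod 461)
5^4 ≡ 164 (mod 461)
5^8 ≡ 158 (mod 461)
5^16 ≡ 70 (mod 461)
5^32 ≡ 290 (mod 461)
5^64 ≡ 198 (mod 461)
5^128 ≡ 19 (mod 461)
5^230 = 5^(128+64+32+4+2) ≡ 1 (mod 461).
Result is 1, so (5/461) = 1.

1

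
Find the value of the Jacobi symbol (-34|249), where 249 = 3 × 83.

First reduce: -34 ≡ 215 (mod 249).
Reciprocity: 215 ≡ 3 and 249 ≡ 1 (mod 4), so (215/249) = +(249/215).
Reduce top mod 215: now compute (34/215).
Pull out 2: since 215 ≡ 7 (mod 8), (2/215) = +1.
Reciprocity: 17 ≡ 1 and 215 ≡ 3 (mod 4), so (17/215) = +(215/17).
Reduce top mod 17: now compute (11/17).
Reciprocity: 11 ≡ 3 and 17 ≡ 1 (mod 4), so (11/17) = +(17/11).
Reduce top mod 11: now compute (6/11).
Pull out 2: since 11 ≡ 3 (mod 8), (2/11) = -1.
Reciprocity: 3 ≡ 3 and 11 ≡ 3 (mod 4), so (3/11) = −(11/3).
Reduce top mod 3: now compute (2/3).
Pull out 2: since 3 ≡ 3 (mod 8), (2/3) = -1.
Reached (1/3) = 1. Collecting the sign flips along the way, the symbol is -1.

-1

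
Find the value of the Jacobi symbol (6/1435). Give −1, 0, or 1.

1

Pull out 2: since 1435 ≡ 3 (mod 8), (2/1435) = -1.
Reciprocity: 3 ≡ 3 and 1435 ≡ 3 (mod 4), so (3/1435) = −(1435/3).
Reduce top mod 3: now compute (1/3).
Reached (1/3) = 1. Collecting the sign flips along the way, the symbol is +1.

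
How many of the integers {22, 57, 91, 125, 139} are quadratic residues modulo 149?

(22/149) = +1 → QR.
(57/149) = -1 → non-residue.
(91/149) = -1 → non-residue.
(125/149) = +1 → QR.
(139/149) = -1 → non-residue.
Total quadratic residues among the 5: 2.

2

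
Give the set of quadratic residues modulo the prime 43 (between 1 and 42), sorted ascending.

Square k = 1,…,21 (k and 43−k give the same square):
1²=1, 2²=4, 3²=9, 4²=16, 5²=25, 6²=36, 7²≡6, 8²≡21, 9²≡38, 10²≡14, 11²≡35, 12²≡15, 13²≡40, 14²≡24, 15²≡10, 16²≡41, 17²≡31, 18²≡23, 19²≡17, 20²≡13, 21²≡11 (mod 43).
So the quadratic residues mod 43 are {1, 4, 6, 9, 10, 11, 13, 14, 15, 16, 17, 21, 23, 24, 25, 31, 35, 36, 38, 40, 41}.

1, 4, 6, 9, 10, 11, 13, 14, 15, 16, 17, 21, 23, 24, 25, 31, 35, 36, 38, 40, 41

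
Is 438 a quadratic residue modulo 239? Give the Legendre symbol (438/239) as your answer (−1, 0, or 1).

Euler's criterion: (438/239) ≡ 199^119 (mod 239).
199^2 ≡ 166 (mod 239)
199^4 ≡ 71 (mod 239)
199^8 ≡ 22 (mod 239)
199^16 ≡ 6 (mod 239)
199^32 ≡ 36 (mod 239)
199^64 ≡ 101 (mod 239)
199^119 = 199^(64+32+16+4+2+1) ≡ 238 (mod 239).
Result is 238 ≡ −1, so (438/239) = −1.

-1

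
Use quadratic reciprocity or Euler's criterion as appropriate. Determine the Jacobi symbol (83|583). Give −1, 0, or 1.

1

Reciprocity: 83 ≡ 3 and 583 ≡ 3 (mod 4), so (83/583) = −(583/83).
Reduce top mod 83: now compute (2/83).
Pull out 2: since 83 ≡ 3 (mod 8), (2/83) = -1.
Reached (1/83) = 1. Collecting the sign flips along the way, the symbol is +1.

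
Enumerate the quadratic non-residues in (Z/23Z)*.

5, 7, 10, 11, 14, 15, 17, 19, 20, 21, 22

Square k = 1,…,11 (k and 23−k give the same square):
1²=1, 2²=4, 3²=9, 4²=16, 5²≡2, 6²≡13, 7²≡3, 8²≡18, 9²≡12, 10²≡8, 11²≡6 (mod 23).
The residues are {1, 2, 3, 4, 6, 8, 9, 12, 13, 16, 18}; the non-residues are the remaining 11 nonzero classes.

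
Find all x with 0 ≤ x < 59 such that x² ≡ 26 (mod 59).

Since 59 ≡ 3 (mod 4), a square root of 26 is 26^((59+1)/4) = 26^15 mod 59.
Repeated squaring: 26^2≡27, 26^4≡21, 26^8≡28 (mod 59).
26^15 = 26^(8+4+2+1) ≡ 12 (mod 59).
Check: 12² = 144 ≡ 26 (mod 59). The two roots are 12 and 47.

12, 47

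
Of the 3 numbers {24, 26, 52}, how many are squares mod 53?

2

(24/53) = +1 → QR.
(26/53) = -1 → non-residue.
(52/53) = +1 → QR.
Total quadratic residues among the 3: 2.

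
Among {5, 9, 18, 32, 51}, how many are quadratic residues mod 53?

1

(5/53) = -1 → non-residue.
(9/53) = +1 → QR.
(18/53) = -1 → non-residue.
(32/53) = -1 → non-residue.
(51/53) = -1 → non-residue.
Total quadratic residues among the 5: 1.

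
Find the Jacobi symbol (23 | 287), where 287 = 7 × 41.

1

Reciprocity: 23 ≡ 3 and 287 ≡ 3 (mod 4), so (23/287) = −(287/23).
Reduce top mod 23: now compute (11/23).
Reciprocity: 11 ≡ 3 and 23 ≡ 3 (mod 4), so (11/23) = −(23/11).
Reduce top mod 11: now compute (1/11).
Reached (1/11) = 1. Collecting the sign flips along the way, the symbol is +1.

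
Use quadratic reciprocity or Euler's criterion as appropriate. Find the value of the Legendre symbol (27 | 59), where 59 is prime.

1

Euler's criterion: (27/59) ≡ 27^29 (mod 59).
27^2 ≡ 21 (mod 59)
27^4 ≡ 28 (mod 59)
27^8 ≡ 17 (mod 59)
27^16 ≡ 53 (mod 59)
27^29 = 27^(16+8+4+1) ≡ 1 (mod 59).
Result is 1, so (27/59) = 1.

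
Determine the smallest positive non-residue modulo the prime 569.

3

(2/569) = +1, so 2 is a residue.
(3/569) = −1, so 3 is the smallest positive non-residue mod 569.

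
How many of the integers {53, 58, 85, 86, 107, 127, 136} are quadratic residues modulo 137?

(53/137) = -1 → non-residue.
(58/137) = -1 → non-residue.
(85/137) = -1 → non-residue.
(86/137) = -1 → non-residue.
(107/137) = +1 → QR.
(127/137) = -1 → non-residue.
(136/137) = +1 → QR.
Total quadratic residues among the 7: 2.

2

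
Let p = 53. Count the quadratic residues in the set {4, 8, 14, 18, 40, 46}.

3

(4/53) = +1 → QR.
(8/53) = -1 → non-residue.
(14/53) = -1 → non-residue.
(18/53) = -1 → non-residue.
(40/53) = +1 → QR.
(46/53) = +1 → QR.
Total quadratic residues among the 6: 3.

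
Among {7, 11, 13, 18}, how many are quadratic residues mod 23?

(7/23) = -1 → non-residue.
(11/23) = -1 → non-residue.
(13/23) = +1 → QR.
(18/23) = +1 → QR.
Total quadratic residues among the 4: 2.

2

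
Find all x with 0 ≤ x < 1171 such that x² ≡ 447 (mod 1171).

Since 1171 ≡ 3 (mod 4), a square root of 447 is 447^((1171+1)/4) = 447^293 mod 1171.
Repeated squaring: 447^2≡739, 447^4≡435, 447^8≡694, 447^16≡355, 447^32≡728, 447^64≡692, 447^128≡1096, 447^256≡941 (mod 1171).
447^293 = 447^(256+32+4+1) ≡ 767 (mod 1171).
Check: 767² = 588289 ≡ 447 (mod 1171). The two roots are 404 and 767.

404, 767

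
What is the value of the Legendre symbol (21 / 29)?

Reciprocity: 21 ≡ 1 and 29 ≡ 1 (mod 4), so (21/29) = +(29/21).
Reduce top mod 21: now compute (8/21).
Pull out 2^3: since 21 ≡ 5 (mod 8), (2/21) = -1, so (2/21)^3 = -1.
Reached (1/21) = 1. Collecting the sign flips along the way, the symbol is -1.

-1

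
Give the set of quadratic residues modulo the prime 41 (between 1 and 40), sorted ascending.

Square k = 1,…,20 (k and 41−k give the same square):
1²=1, 2²=4, 3²=9, 4²=16, 5²=25, 6²=36, 7²≡8, 8²≡23, 9²≡40, 10²≡18, 11²≡39, 12²≡21, 13²≡5, 14²≡32, 15²≡20, 16²≡10, 17²≡2, 18²≡37, 19²≡33, 20²≡31 (mod 41).
So the quadratic residues mod 41 are {1, 2, 4, 5, 8, 9, 10, 16, 18, 20, 21, 23, 25, 31, 32, 33, 36, 37, 39, 40}.

1 2 4 5 8 9 10 16 18 20 21 23 25 31 32 33 36 37 39 40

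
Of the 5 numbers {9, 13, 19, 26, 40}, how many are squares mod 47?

1

(9/47) = +1 → QR.
(13/47) = -1 → non-residue.
(19/47) = -1 → non-residue.
(26/47) = -1 → non-residue.
(40/47) = -1 → non-residue.
Total quadratic residues among the 5: 1.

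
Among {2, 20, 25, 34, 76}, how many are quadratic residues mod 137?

4

(2/137) = +1 → QR.
(20/137) = -1 → non-residue.
(25/137) = +1 → QR.
(34/137) = +1 → QR.
(76/137) = +1 → QR.
Total quadratic residues among the 5: 4.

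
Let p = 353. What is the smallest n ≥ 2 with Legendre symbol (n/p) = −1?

(2/353) = +1, so 2 is a residue.
(3/353) = −1, so 3 is the smallest positive non-residue mod 353.

3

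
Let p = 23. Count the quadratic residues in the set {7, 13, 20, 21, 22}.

1

(7/23) = -1 → non-residue.
(13/23) = +1 → QR.
(20/23) = -1 → non-residue.
(21/23) = -1 → non-residue.
(22/23) = -1 → non-residue.
Total quadratic residues among the 5: 1.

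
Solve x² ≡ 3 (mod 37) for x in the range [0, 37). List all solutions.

15, 22

37 ≡ 1 (mod 4), so we find a root by search.
Trying successive values, 15² = 225 ≡ 3 (mod 37). The other root is 37 − 15 = 22.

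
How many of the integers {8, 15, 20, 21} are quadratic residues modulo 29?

(8/29) = -1 → non-residue.
(15/29) = -1 → non-residue.
(20/29) = +1 → QR.
(21/29) = -1 → non-residue.
Total quadratic residues among the 4: 1.

1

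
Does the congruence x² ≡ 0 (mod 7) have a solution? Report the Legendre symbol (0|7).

0

Top reduces to 0: gcd > 1, so the symbol is 0.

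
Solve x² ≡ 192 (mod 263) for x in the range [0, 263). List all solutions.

Since 263 ≡ 3 (mod 4), a square root of 192 is 192^((263+1)/4) = 192^66 mod 263.
Repeated squaring: 192^2≡44, 192^4≡95, 192^8≡83, 192^16≡51, 192^32≡234, 192^64≡52 (mod 263).
192^66 = 192^(64+2) ≡ 184 (mod 263).
Check: 184² = 33856 ≡ 192 (mod 263). The two roots are 79 and 184.

79, 184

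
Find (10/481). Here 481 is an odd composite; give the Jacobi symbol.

Pull out 2: since 481 ≡ 1 (mod 8), (2/481) = +1.
Reciprocity: 5 ≡ 1 and 481 ≡ 1 (mod 4), so (5/481) = +(481/5).
Reduce top mod 5: now compute (1/5).
Reached (1/5) = 1. Collecting the sign flips along the way, the symbol is +1.

1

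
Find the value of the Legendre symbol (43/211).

1

Euler's criterion: (43/211) ≡ 43^105 (mod 211).
43^2 ≡ 161 (mod 211)
43^4 ≡ 179 (mod 211)
43^8 ≡ 180 (mod 211)
43^16 ≡ 117 (mod 211)
43^32 ≡ 185 (mod 211)
43^64 ≡ 43 (mod 211)
43^105 = 43^(64+32+8+1) ≡ 1 (mod 211).
Result is 1, so (43/211) = 1.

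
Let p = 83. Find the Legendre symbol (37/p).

1

Reciprocity: 37 ≡ 1 and 83 ≡ 3 (mod 4), so (37/83) = +(83/37).
Reduce top mod 37: now compute (9/37).
Reciprocity: 9 ≡ 1 and 37 ≡ 1 (mod 4), so (9/37) = +(37/9).
Reduce top mod 9: now compute (1/9).
Reached (1/9) = 1. Collecting the sign flips along the way, the symbol is +1.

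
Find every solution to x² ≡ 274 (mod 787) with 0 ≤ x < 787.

144, 643

Since 787 ≡ 3 (mod 4), a square root of 274 is 274^((787+1)/4) = 274^197 mod 787.
Repeated squaring: 274^2≡311, 274^4≡707, 274^8≡104, 274^16≡585, 274^32≡667, 274^64≡234, 274^128≡453 (mod 787).
274^197 = 274^(128+64+4+1) ≡ 144 (mod 787).
Check: 144² = 20736 ≡ 274 (mod 787). The two roots are 144 and 643.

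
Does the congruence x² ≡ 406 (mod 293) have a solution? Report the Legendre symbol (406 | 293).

-1

Euler's criterion: (406/293) ≡ 113^146 (mod 293).
113^2 ≡ 170 (mod 293)
113^4 ≡ 186 (mod 293)
113^8 ≡ 22 (mod 293)
113^16 ≡ 191 (mod 293)
113^32 ≡ 149 (mod 293)
113^64 ≡ 226 (mod 293)
113^128 ≡ 94 (mod 293)
113^146 = 113^(128+16+2) ≡ 292 (mod 293).
Result is 292 ≡ −1, so (406/293) = −1.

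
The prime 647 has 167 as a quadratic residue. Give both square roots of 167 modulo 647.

173, 474

Since 647 ≡ 3 (mod 4), a square root of 167 is 167^((647+1)/4) = 167^162 mod 647.
Repeated squaring: 167^2≡68, 167^4≡95, 167^8≡614, 167^16≡442, 167^32≡617, 167^64≡253, 167^128≡603 (mod 647).
167^162 = 167^(128+32+2) ≡ 474 (mod 647).
Check: 474² = 224676 ≡ 167 (mod 647). The two roots are 173 and 474.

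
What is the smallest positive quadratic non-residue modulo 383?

5

(2/383) = +1, so 2 is a residue.
(3/383) = +1, so 3 is a residue.
(4/383) = +1, so 4 is a residue.
(5/383) = −1, so 5 is the smallest positive non-residue mod 383.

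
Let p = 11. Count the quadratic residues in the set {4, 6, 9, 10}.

2

(4/11) = +1 → QR.
(6/11) = -1 → non-residue.
(9/11) = +1 → QR.
(10/11) = -1 → non-residue.
Total quadratic residues among the 4: 2.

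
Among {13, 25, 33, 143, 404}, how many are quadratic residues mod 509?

2

(13/509) = -1 → non-residue.
(25/509) = +1 → QR.
(33/509) = -1 → non-residue.
(143/509) = -1 → non-residue.
(404/509) = +1 → QR.
Total quadratic residues among the 5: 2.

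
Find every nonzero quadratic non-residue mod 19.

2 3 8 10 12 13 14 15 18

Square k = 1,…,9 (k and 19−k give the same square):
1²=1, 2²=4, 3²=9, 4²=16, 5²≡6, 6²≡17, 7²≡11, 8²≡7, 9²≡5 (mod 19).
The residues are {1, 4, 5, 6, 7, 9, 11, 16, 17}; the non-residues are the remaining 9 nonzero classes.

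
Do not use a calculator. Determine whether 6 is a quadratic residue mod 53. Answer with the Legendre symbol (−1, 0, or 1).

1

Euler's criterion: (6/53) ≡ 6^26 (mod 53).
6^2 ≡ 36 (mod 53)
6^4 ≡ 24 (mod 53)
6^8 ≡ 46 (mod 53)
6^16 ≡ 49 (mod 53)
6^26 = 6^(16+8+2) ≡ 1 (mod 53).
Result is 1, so (6/53) = 1.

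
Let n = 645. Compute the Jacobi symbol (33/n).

Reciprocity: 33 ≡ 1 and 645 ≡ 1 (mod 4), so (33/645) = +(645/33).
Reduce top mod 33: now compute (18/33).
Pull out 2: since 33 ≡ 1 (mod 8), (2/33) = +1.
Reciprocity: 9 ≡ 1 and 33 ≡ 1 (mod 4), so (9/33) = +(33/9).
Reduce top mod 9: now compute (6/9).
Pull out 2: since 9 ≡ 1 (mod 8), (2/9) = +1.
Reciprocity: 3 ≡ 3 and 9 ≡ 1 (mod 4), so (3/9) = +(9/3).
Reduce top mod 3: now compute (0/3).
Top reduces to 0: gcd > 1, so the symbol is 0.

0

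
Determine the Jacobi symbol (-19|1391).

First reduce: -19 ≡ 1372 (mod 1391).
Pull out 2^2: since 1391 ≡ 7 (mod 8), (2/1391) = +1, so (2/1391)^2 = +1.
Reciprocity: 343 ≡ 3 and 1391 ≡ 3 (mod 4), so (343/1391) = −(1391/343).
Reduce top mod 343: now compute (19/343).
Reciprocity: 19 ≡ 3 and 343 ≡ 3 (mod 4), so (19/343) = −(343/19).
Reduce top mod 19: now compute (1/19).
Reached (1/19) = 1. Collecting the sign flips along the way, the symbol is +1.

1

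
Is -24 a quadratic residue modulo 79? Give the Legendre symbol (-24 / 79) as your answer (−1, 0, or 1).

Euler's criterion: (-24/79) ≡ 55^39 (mod 79).
55^2 ≡ 23 (mod 79)
55^4 ≡ 55 (mod 79)
55^8 ≡ 23 (mod 79)
55^16 ≡ 55 (mod 79)
55^32 ≡ 23 (mod 79)
55^39 = 55^(32+4+2+1) ≡ 1 (mod 79).
Result is 1, so (-24/79) = 1.

1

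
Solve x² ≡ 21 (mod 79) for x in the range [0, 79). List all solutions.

10, 69

Since 79 ≡ 3 (mod 4), a square root of 21 is 21^((79+1)/4) = 21^20 mod 79.
Repeated squaring: 21^2≡46, 21^4≡62, 21^8≡52, 21^16≡18 (mod 79).
21^20 = 21^(16+4) ≡ 10 (mod 79).
Check: 10² = 100 ≡ 21 (mod 79). The two roots are 10 and 69.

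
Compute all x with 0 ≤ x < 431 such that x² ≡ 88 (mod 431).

Since 431 ≡ 3 (mod 4), a square root of 88 is 88^((431+1)/4) = 88^108 mod 431.
Repeated squaring: 88^2≡417, 88^4≡196, 88^8≡57, 88^16≡232, 88^32≡380, 88^64≡15 (mod 431).
88^108 = 88^(64+32+8+4) ≡ 150 (mod 431).
Check: 150² = 22500 ≡ 88 (mod 431). The two roots are 150 and 281.

150, 281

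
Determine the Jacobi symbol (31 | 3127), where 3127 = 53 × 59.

1

Reciprocity: 31 ≡ 3 and 3127 ≡ 3 (mod 4), so (31/3127) = −(3127/31).
Reduce top mod 31: now compute (27/31).
Reciprocity: 27 ≡ 3 and 31 ≡ 3 (mod 4), so (27/31) = −(31/27).
Reduce top mod 27: now compute (4/27).
Pull out 2^2: since 27 ≡ 3 (mod 8), (2/27) = -1, so (2/27)^2 = +1.
Reached (1/27) = 1. Collecting the sign flips along the way, the symbol is +1.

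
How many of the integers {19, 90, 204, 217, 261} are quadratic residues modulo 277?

3

(19/277) = +1 → QR.
(90/277) = +1 → QR.
(204/277) = -1 → non-residue.
(217/277) = -1 → non-residue.
(261/277) = +1 → QR.
Total quadratic residues among the 5: 3.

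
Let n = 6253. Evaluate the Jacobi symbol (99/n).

1

Reciprocity: 99 ≡ 3 and 6253 ≡ 1 (mod 4), so (99/6253) = +(6253/99).
Reduce top mod 99: now compute (16/99).
Pull out 2^4: since 99 ≡ 3 (mod 8), (2/99) = -1, so (2/99)^4 = +1.
Reached (1/99) = 1. Collecting the sign flips along the way, the symbol is +1.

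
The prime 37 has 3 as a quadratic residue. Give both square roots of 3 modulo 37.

15, 22

37 ≡ 1 (mod 4), so we find a root by search.
Trying successive values, 15² = 225 ≡ 3 (mod 37). The other root is 37 − 15 = 22.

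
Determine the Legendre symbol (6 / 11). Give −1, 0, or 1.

-1

Pull out 2: since 11 ≡ 3 (mod 8), (2/11) = -1.
Reciprocity: 3 ≡ 3 and 11 ≡ 3 (mod 4), so (3/11) = −(11/3).
Reduce top mod 3: now compute (2/3).
Pull out 2: since 3 ≡ 3 (mod 8), (2/3) = -1.
Reached (1/3) = 1. Collecting the sign flips along the way, the symbol is -1.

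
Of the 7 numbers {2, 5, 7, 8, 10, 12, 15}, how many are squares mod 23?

(2/23) = +1 → QR.
(5/23) = -1 → non-residue.
(7/23) = -1 → non-residue.
(8/23) = +1 → QR.
(10/23) = -1 → non-residue.
(12/23) = +1 → QR.
(15/23) = -1 → non-residue.
Total quadratic residues among the 7: 3.

3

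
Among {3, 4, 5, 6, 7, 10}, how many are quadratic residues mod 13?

(3/13) = +1 → QR.
(4/13) = +1 → QR.
(5/13) = -1 → non-residue.
(6/13) = -1 → non-residue.
(7/13) = -1 → non-residue.
(10/13) = +1 → QR.
Total quadratic residues among the 6: 3.

3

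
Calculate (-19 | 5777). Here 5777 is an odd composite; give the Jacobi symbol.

1

First reduce: -19 ≡ 5758 (mod 5777).
Pull out 2: since 5777 ≡ 1 (mod 8), (2/5777) = +1.
Reciprocity: 2879 ≡ 3 and 5777 ≡ 1 (mod 4), so (2879/5777) = +(5777/2879).
Reduce top mod 2879: now compute (19/2879).
Reciprocity: 19 ≡ 3 and 2879 ≡ 3 (mod 4), so (19/2879) = −(2879/19).
Reduce top mod 19: now compute (10/19).
Pull out 2: since 19 ≡ 3 (mod 8), (2/19) = -1.
Reciprocity: 5 ≡ 1 and 19 ≡ 3 (mod 4), so (5/19) = +(19/5).
Reduce top mod 5: now compute (4/5).
Pull out 2^2: since 5 ≡ 5 (mod 8), (2/5) = -1, so (2/5)^2 = +1.
Reached (1/5) = 1. Collecting the sign flips along the way, the symbol is +1.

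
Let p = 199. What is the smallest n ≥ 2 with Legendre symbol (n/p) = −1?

3

(2/199) = +1, so 2 is a residue.
(3/199) = −1, so 3 is the smallest positive non-residue mod 199.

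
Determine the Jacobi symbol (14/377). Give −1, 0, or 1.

-1

Pull out 2: since 377 ≡ 1 (mod 8), (2/377) = +1.
Reciprocity: 7 ≡ 3 and 377 ≡ 1 (mod 4), so (7/377) = +(377/7).
Reduce top mod 7: now compute (6/7).
Pull out 2: since 7 ≡ 7 (mod 8), (2/7) = +1.
Reciprocity: 3 ≡ 3 and 7 ≡ 3 (mod 4), so (3/7) = −(7/3).
Reduce top mod 3: now compute (1/3).
Reached (1/3) = 1. Collecting the sign flips along the way, the symbol is -1.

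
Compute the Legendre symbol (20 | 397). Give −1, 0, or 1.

-1

Pull out 2^2: since 397 ≡ 5 (mod 8), (2/397) = -1, so (2/397)^2 = +1.
Reciprocity: 5 ≡ 1 and 397 ≡ 1 (mod 4), so (5/397) = +(397/5).
Reduce top mod 5: now compute (2/5).
Pull out 2: since 5 ≡ 5 (mod 8), (2/5) = -1.
Reached (1/5) = 1. Collecting the sign flips along the way, the symbol is -1.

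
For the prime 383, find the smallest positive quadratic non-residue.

(2/383) = +1, so 2 is a residue.
(3/383) = +1, so 3 is a residue.
(4/383) = +1, so 4 is a residue.
(5/383) = −1, so 5 is the smallest positive non-residue mod 383.

5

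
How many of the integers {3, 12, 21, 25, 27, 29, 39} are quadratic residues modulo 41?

(3/41) = -1 → non-residue.
(12/41) = -1 → non-residue.
(21/41) = +1 → QR.
(25/41) = +1 → QR.
(27/41) = -1 → non-residue.
(29/41) = -1 → non-residue.
(39/41) = +1 → QR.
Total quadratic residues among the 7: 3.

3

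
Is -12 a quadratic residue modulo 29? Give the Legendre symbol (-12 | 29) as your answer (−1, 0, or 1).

First reduce: -12 ≡ 17 (mod 29).
Reciprocity: 17 ≡ 1 and 29 ≡ 1 (mod 4), so (17/29) = +(29/17).
Reduce top mod 17: now compute (12/17).
Pull out 2^2: since 17 ≡ 1 (mod 8), (2/17) = +1, so (2/17)^2 = +1.
Reciprocity: 3 ≡ 3 and 17 ≡ 1 (mod 4), so (3/17) = +(17/3).
Reduce top mod 3: now compute (2/3).
Pull out 2: since 3 ≡ 3 (mod 8), (2/3) = -1.
Reached (1/3) = 1. Collecting the sign flips along the way, the symbol is -1.

-1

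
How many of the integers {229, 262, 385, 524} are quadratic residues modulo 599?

1

(229/599) = -1 → non-residue.
(262/599) = -1 → non-residue.
(385/599) = +1 → QR.
(524/599) = -1 → non-residue.
Total quadratic residues among the 4: 1.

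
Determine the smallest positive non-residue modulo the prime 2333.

(2/2333) = −1, so 2 is the smallest positive non-residue mod 2333.

2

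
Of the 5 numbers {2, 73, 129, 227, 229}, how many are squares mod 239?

1

(2/239) = +1 → QR.
(73/239) = -1 → non-residue.
(129/239) = -1 → non-residue.
(227/239) = -1 → non-residue.
(229/239) = -1 → non-residue.
Total quadratic residues among the 5: 1.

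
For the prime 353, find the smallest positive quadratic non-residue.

3

(2/353) = +1, so 2 is a residue.
(3/353) = −1, so 3 is the smallest positive non-residue mod 353.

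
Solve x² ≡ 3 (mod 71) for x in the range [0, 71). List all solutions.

28, 43

Since 71 ≡ 3 (mod 4), a square root of 3 is 3^((71+1)/4) = 3^18 mod 71.
Repeated squaring: 3^2≡9, 3^4≡10, 3^8≡29, 3^16≡60 (mod 71).
3^18 = 3^(16+2) ≡ 43 (mod 71).
Check: 43² = 1849 ≡ 3 (mod 71). The two roots are 28 and 43.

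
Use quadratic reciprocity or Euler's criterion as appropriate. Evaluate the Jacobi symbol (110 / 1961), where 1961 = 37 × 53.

Pull out 2: since 1961 ≡ 1 (mod 8), (2/1961) = +1.
Reciprocity: 55 ≡ 3 and 1961 ≡ 1 (mod 4), so (55/1961) = +(1961/55).
Reduce top mod 55: now compute (36/55).
Pull out 2^2: since 55 ≡ 7 (mod 8), (2/55) = +1, so (2/55)^2 = +1.
Reciprocity: 9 ≡ 1 and 55 ≡ 3 (mod 4), so (9/55) = +(55/9).
Reduce top mod 9: now compute (1/9).
Reached (1/9) = 1. Collecting the sign flips along the way, the symbol is +1.

1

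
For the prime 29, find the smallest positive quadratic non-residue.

2

(2/29) = −1, so 2 is the smallest positive non-residue mod 29.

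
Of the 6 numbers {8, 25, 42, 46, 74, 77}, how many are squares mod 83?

(8/83) = -1 → non-residue.
(25/83) = +1 → QR.
(42/83) = -1 → non-residue.
(46/83) = -1 → non-residue.
(74/83) = -1 → non-residue.
(77/83) = +1 → QR.
Total quadratic residues among the 6: 2.

2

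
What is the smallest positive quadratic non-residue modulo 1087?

3

(2/1087) = +1, so 2 is a residue.
(3/1087) = −1, so 3 is the smallest positive non-residue mod 1087.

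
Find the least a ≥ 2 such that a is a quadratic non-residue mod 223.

(2/223) = +1, so 2 is a residue.
(3/223) = −1, so 3 is the smallest positive non-residue mod 223.

3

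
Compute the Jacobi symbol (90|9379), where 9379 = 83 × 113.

-1

Pull out 2: since 9379 ≡ 3 (mod 8), (2/9379) = -1.
Reciprocity: 45 ≡ 1 and 9379 ≡ 3 (mod 4), so (45/9379) = +(9379/45).
Reduce top mod 45: now compute (19/45).
Reciprocity: 19 ≡ 3 and 45 ≡ 1 (mod 4), so (19/45) = +(45/19).
Reduce top mod 19: now compute (7/19).
Reciprocity: 7 ≡ 3 and 19 ≡ 3 (mod 4), so (7/19) = −(19/7).
Reduce top mod 7: now compute (5/7).
Reciprocity: 5 ≡ 1 and 7 ≡ 3 (mod 4), so (5/7) = +(7/5).
Reduce top mod 5: now compute (2/5).
Pull out 2: since 5 ≡ 5 (mod 8), (2/5) = -1.
Reached (1/5) = 1. Collecting the sign flips along the way, the symbol is -1.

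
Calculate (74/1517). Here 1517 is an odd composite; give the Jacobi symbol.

0

Pull out 2: since 1517 ≡ 5 (mod 8), (2/1517) = -1.
Reciprocity: 37 ≡ 1 and 1517 ≡ 1 (mod 4), so (37/1517) = +(1517/37).
Reduce top mod 37: now compute (0/37).
Top reduces to 0: gcd > 1, so the symbol is 0.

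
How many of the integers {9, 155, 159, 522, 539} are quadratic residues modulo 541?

4

(9/541) = +1 → QR.
(155/541) = +1 → QR.
(159/541) = +1 → QR.
(522/541) = +1 → QR.
(539/541) = -1 → non-residue.
Total quadratic residues among the 5: 4.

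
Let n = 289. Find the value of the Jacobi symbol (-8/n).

1

First reduce: -8 ≡ 281 (mod 289).
Reciprocity: 281 ≡ 1 and 289 ≡ 1 (mod 4), so (281/289) = +(289/281).
Reduce top mod 281: now compute (8/281).
Pull out 2^3: since 281 ≡ 1 (mod 8), (2/281) = +1, so (2/281)^3 = +1.
Reached (1/281) = 1. Collecting the sign flips along the way, the symbol is +1.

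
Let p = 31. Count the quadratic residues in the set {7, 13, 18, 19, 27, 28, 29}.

(7/31) = +1 → QR.
(13/31) = -1 → non-residue.
(18/31) = +1 → QR.
(19/31) = +1 → QR.
(27/31) = -1 → non-residue.
(28/31) = +1 → QR.
(29/31) = -1 → non-residue.
Total quadratic residues among the 7: 4.

4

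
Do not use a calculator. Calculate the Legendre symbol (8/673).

1

Pull out 2^3: since 673 ≡ 1 (mod 8), (2/673) = +1, so (2/673)^3 = +1.
Reached (1/673) = 1. Collecting the sign flips along the way, the symbol is +1.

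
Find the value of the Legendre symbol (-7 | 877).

1

First reduce: -7 ≡ 870 (mod 877).
Pull out 2: since 877 ≡ 5 (mod 8), (2/877) = -1.
Reciprocity: 435 ≡ 3 and 877 ≡ 1 (mod 4), so (435/877) = +(877/435).
Reduce top mod 435: now compute (7/435).
Reciprocity: 7 ≡ 3 and 435 ≡ 3 (mod 4), so (7/435) = −(435/7).
Reduce top mod 7: now compute (1/7).
Reached (1/7) = 1. Collecting the sign flips along the way, the symbol is +1.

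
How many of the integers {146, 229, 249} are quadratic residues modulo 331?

(146/331) = +1 → QR.
(229/331) = -1 → non-residue.
(249/331) = -1 → non-residue.
Total quadratic residues among the 3: 1.

1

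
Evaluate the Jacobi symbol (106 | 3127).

0

Pull out 2: since 3127 ≡ 7 (mod 8), (2/3127) = +1.
Reciprocity: 53 ≡ 1 and 3127 ≡ 3 (mod 4), so (53/3127) = +(3127/53).
Reduce top mod 53: now compute (0/53).
Top reduces to 0: gcd > 1, so the symbol is 0.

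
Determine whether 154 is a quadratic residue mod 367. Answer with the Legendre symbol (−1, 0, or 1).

-1

Pull out 2: since 367 ≡ 7 (mod 8), (2/367) = +1.
Reciprocity: 77 ≡ 1 and 367 ≡ 3 (mod 4), so (77/367) = +(367/77).
Reduce top mod 77: now compute (59/77).
Reciprocity: 59 ≡ 3 and 77 ≡ 1 (mod 4), so (59/77) = +(77/59).
Reduce top mod 59: now compute (18/59).
Pull out 2: since 59 ≡ 3 (mod 8), (2/59) = -1.
Reciprocity: 9 ≡ 1 and 59 ≡ 3 (mod 4), so (9/59) = +(59/9).
Reduce top mod 9: now compute (5/9).
Reciprocity: 5 ≡ 1 and 9 ≡ 1 (mod 4), so (5/9) = +(9/5).
Reduce top mod 5: now compute (4/5).
Pull out 2^2: since 5 ≡ 5 (mod 8), (2/5) = -1, so (2/5)^2 = +1.
Reached (1/5) = 1. Collecting the sign flips along the way, the symbol is -1.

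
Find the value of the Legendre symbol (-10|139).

Euler's criterion: (-10/139) ≡ 129^69 (mod 139).
129^2 ≡ 100 (mod 139)
129^4 ≡ 131 (mod 139)
129^8 ≡ 64 (mod 139)
129^16 ≡ 65 (mod 139)
129^32 ≡ 55 (mod 139)
129^64 ≡ 106 (mod 139)
129^69 = 129^(64+4+1) ≡ 1 (mod 139).
Result is 1, so (-10/139) = 1.

1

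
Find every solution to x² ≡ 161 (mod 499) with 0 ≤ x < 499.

127, 372

Since 499 ≡ 3 (mod 4), a square root of 161 is 161^((499+1)/4) = 161^125 mod 499.
Repeated squaring: 161^2≡472, 161^4≡230, 161^8≡6, 161^16≡36, 161^32≡298, 161^64≡481 (mod 499).
161^125 = 161^(64+32+16+8+4+1) ≡ 127 (mod 499).
Check: 127² = 16129 ≡ 161 (mod 499). The two roots are 127 and 372.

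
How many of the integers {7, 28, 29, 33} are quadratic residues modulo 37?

3

(7/37) = +1 → QR.
(28/37) = +1 → QR.
(29/37) = -1 → non-residue.
(33/37) = +1 → QR.
Total quadratic residues among the 4: 3.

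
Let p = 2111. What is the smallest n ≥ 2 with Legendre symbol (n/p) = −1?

(2/2111) = +1, so 2 is a residue.
(3/2111) = +1, so 3 is a residue.
(4/2111) = +1, so 4 is a residue.
(5/2111) = +1, so 5 is a residue.
(6/2111) = +1, so 6 is a residue.
(7/2111) = −1, so 7 is the smallest positive non-residue mod 2111.

7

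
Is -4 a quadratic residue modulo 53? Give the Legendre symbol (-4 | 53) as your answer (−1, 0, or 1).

First reduce: -4 ≡ 49 (mod 53).
Reciprocity: 49 ≡ 1 and 53 ≡ 1 (mod 4), so (49/53) = +(53/49).
Reduce top mod 49: now compute (4/49).
Pull out 2^2: since 49 ≡ 1 (mod 8), (2/49) = +1, so (2/49)^2 = +1.
Reached (1/49) = 1. Collecting the sign flips along the way, the symbol is +1.

1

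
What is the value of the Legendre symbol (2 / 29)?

Euler's criterion: (2/29) ≡ 2^14 (mod 29).
2^2 ≡ 4 (mod 29)
2^4 ≡ 16 (mod 29)
2^8 ≡ 24 (mod 29)
2^14 = 2^(8+4+2) ≡ 28 (mod 29).
Result is 28 ≡ −1, so (2/29) = −1.

-1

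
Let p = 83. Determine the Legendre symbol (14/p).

-1

Euler's criterion: (14/83) ≡ 14^41 (mod 83).
14^2 ≡ 30 (mod 83)
14^4 ≡ 70 (mod 83)
14^8 ≡ 3 (mod 83)
14^16 ≡ 9 (mod 83)
14^32 ≡ 81 (mod 83)
14^41 = 14^(32+8+1) ≡ 82 (mod 83).
Result is 82 ≡ −1, so (14/83) = −1.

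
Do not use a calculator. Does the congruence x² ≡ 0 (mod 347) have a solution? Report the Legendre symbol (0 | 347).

0

Top reduces to 0: gcd > 1, so the symbol is 0.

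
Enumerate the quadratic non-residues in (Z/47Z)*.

5 10 11 13 15 19 20 22 23 26 29 30 31 33 35 38 39 40 41 43 44 45 46

Square k = 1,…,23 (k and 47−k give the same square):
1²=1, 2²=4, 3²=9, 4²=16, 5²=25, 6²=36, 7²≡2, 8²≡17, 9²≡34, 10²≡6, 11²≡27, 12²≡3, 13²≡28, 14²≡8, 15²≡37, 16²≡21, 17²≡7, 18²≡42, 19²≡32, 20²≡24, 21²≡18, 22²≡14, 23²≡12 (mod 47).
The residues are {1, 2, 3, 4, 6, 7, 8, 9, 12, 14, 16, 17, 18, 21, 24, 25, 27, 28, 32, 34, 36, 37, 42}; the non-residues are the remaining 23 nonzero classes.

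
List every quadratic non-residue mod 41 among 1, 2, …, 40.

Square k = 1,…,20 (k and 41−k give the same square):
1²=1, 2²=4, 3²=9, 4²=16, 5²=25, 6²=36, 7²≡8, 8²≡23, 9²≡40, 10²≡18, 11²≡39, 12²≡21, 13²≡5, 14²≡32, 15²≡20, 16²≡10, 17²≡2, 18²≡37, 19²≡33, 20²≡31 (mod 41).
The residues are {1, 2, 4, 5, 8, 9, 10, 16, 18, 20, 21, 23, 25, 31, 32, 33, 36, 37, 39, 40}; the non-residues are the remaining 20 nonzero classes.

3,6,7,11,12,13,14,15,17,19,22,24,26,27,28,29,30,34,35,38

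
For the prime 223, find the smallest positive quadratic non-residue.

(2/223) = +1, so 2 is a residue.
(3/223) = −1, so 3 is the smallest positive non-residue mod 223.

3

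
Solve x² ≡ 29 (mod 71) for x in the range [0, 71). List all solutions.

Since 71 ≡ 3 (mod 4), a square root of 29 is 29^((71+1)/4) = 29^18 mod 71.
Repeated squaring: 29^2≡60, 29^4≡50, 29^8≡15, 29^16≡12 (mod 71).
29^18 = 29^(16+2) ≡ 10 (mod 71).
Check: 10² = 100 ≡ 29 (mod 71). The two roots are 10 and 61.

10, 61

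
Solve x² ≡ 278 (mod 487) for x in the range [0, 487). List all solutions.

231, 256

Since 487 ≡ 3 (mod 4), a square root of 278 is 278^((487+1)/4) = 278^122 mod 487.
Repeated squaring: 278^2≡338, 278^4≡286, 278^8≡467, 278^16≡400, 278^32≡264, 278^64≡55 (mod 487).
278^122 = 278^(64+32+16+8+2) ≡ 256 (mod 487).
Check: 256² = 65536 ≡ 278 (mod 487). The two roots are 231 and 256.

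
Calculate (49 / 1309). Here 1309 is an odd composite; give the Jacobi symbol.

Reciprocity: 49 ≡ 1 and 1309 ≡ 1 (mod 4), so (49/1309) = +(1309/49).
Reduce top mod 49: now compute (35/49).
Reciprocity: 35 ≡ 3 and 49 ≡ 1 (mod 4), so (35/49) = +(49/35).
Reduce top mod 35: now compute (14/35).
Pull out 2: since 35 ≡ 3 (mod 8), (2/35) = -1.
Reciprocity: 7 ≡ 3 and 35 ≡ 3 (mod 4), so (7/35) = −(35/7).
Reduce top mod 7: now compute (0/7).
Top reduces to 0: gcd > 1, so the symbol is 0.

0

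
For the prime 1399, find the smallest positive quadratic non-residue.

3

(2/1399) = +1, so 2 is a residue.
(3/1399) = −1, so 3 is the smallest positive non-residue mod 1399.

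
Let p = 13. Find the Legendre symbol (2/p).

Euler's criterion: (2/13) ≡ 2^6 (mod 13).
2^2 ≡ 4 (mod 13)
2^4 ≡ 3 (mod 13)
2^6 = 2^(4+2) ≡ 12 (mod 13).
Result is 12 ≡ −1, so (2/13) = −1.

-1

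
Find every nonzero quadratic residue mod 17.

1 2 4 8 9 13 15 16

Square k = 1,…,8 (k and 17−k give the same square):
1²=1, 2²=4, 3²=9, 4²=16, 5²≡8, 6²≡2, 7²≡15, 8²≡13 (mod 17).
So the quadratic residues mod 17 are {1, 2, 4, 8, 9, 13, 15, 16}.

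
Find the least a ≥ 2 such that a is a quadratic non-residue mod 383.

(2/383) = +1, so 2 is a residue.
(3/383) = +1, so 3 is a residue.
(4/383) = +1, so 4 is a residue.
(5/383) = −1, so 5 is the smallest positive non-residue mod 383.

5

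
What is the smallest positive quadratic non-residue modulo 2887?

(2/2887) = +1, so 2 is a residue.
(3/2887) = −1, so 3 is the smallest positive non-residue mod 2887.

3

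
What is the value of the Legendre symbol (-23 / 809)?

First reduce: -23 ≡ 786 (mod 809).
Pull out 2: since 809 ≡ 1 (mod 8), (2/809) = +1.
Reciprocity: 393 ≡ 1 and 809 ≡ 1 (mod 4), so (393/809) = +(809/393).
Reduce top mod 393: now compute (23/393).
Reciprocity: 23 ≡ 3 and 393 ≡ 1 (mod 4), so (23/393) = +(393/23).
Reduce top mod 23: now compute (2/23).
Pull out 2: since 23 ≡ 7 (mod 8), (2/23) = +1.
Reached (1/23) = 1. Collecting the sign flips along the way, the symbol is +1.

1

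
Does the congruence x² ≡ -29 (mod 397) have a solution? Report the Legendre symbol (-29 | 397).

First reduce: -29 ≡ 368 (mod 397).
Pull out 2^4: since 397 ≡ 5 (mod 8), (2/397) = -1, so (2/397)^4 = +1.
Reciprocity: 23 ≡ 3 and 397 ≡ 1 (mod 4), so (23/397) = +(397/23).
Reduce top mod 23: now compute (6/23).
Pull out 2: since 23 ≡ 7 (mod 8), (2/23) = +1.
Reciprocity: 3 ≡ 3 and 23 ≡ 3 (mod 4), so (3/23) = −(23/3).
Reduce top mod 3: now compute (2/3).
Pull out 2: since 3 ≡ 3 (mod 8), (2/3) = -1.
Reached (1/3) = 1. Collecting the sign flips along the way, the symbol is +1.

1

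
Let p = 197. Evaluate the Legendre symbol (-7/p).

First reduce: -7 ≡ 190 (mod 197).
Pull out 2: since 197 ≡ 5 (mod 8), (2/197) = -1.
Reciprocity: 95 ≡ 3 and 197 ≡ 1 (mod 4), so (95/197) = +(197/95).
Reduce top mod 95: now compute (7/95).
Reciprocity: 7 ≡ 3 and 95 ≡ 3 (mod 4), so (7/95) = −(95/7).
Reduce top mod 7: now compute (4/7).
Pull out 2^2: since 7 ≡ 7 (mod 8), (2/7) = +1, so (2/7)^2 = +1.
Reached (1/7) = 1. Collecting the sign flips along the way, the symbol is +1.

1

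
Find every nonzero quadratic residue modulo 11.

1 3 4 5 9

Square k = 1,…,5 (k and 11−k give the same square):
1²=1, 2²=4, 3²=9, 4²≡5, 5²≡3 (mod 11).
So the quadratic residues mod 11 are {1, 3, 4, 5, 9}.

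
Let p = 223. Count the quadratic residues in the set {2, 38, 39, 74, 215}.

4

(2/223) = +1 → QR.
(38/223) = +1 → QR.
(39/223) = +1 → QR.
(74/223) = +1 → QR.
(215/223) = -1 → non-residue.
Total quadratic residues among the 5: 4.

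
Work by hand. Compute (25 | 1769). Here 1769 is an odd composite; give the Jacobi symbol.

Reciprocity: 25 ≡ 1 and 1769 ≡ 1 (mod 4), so (25/1769) = +(1769/25).
Reduce top mod 25: now compute (19/25).
Reciprocity: 19 ≡ 3 and 25 ≡ 1 (mod 4), so (19/25) = +(25/19).
Reduce top mod 19: now compute (6/19).
Pull out 2: since 19 ≡ 3 (mod 8), (2/19) = -1.
Reciprocity: 3 ≡ 3 and 19 ≡ 3 (mod 4), so (3/19) = −(19/3).
Reduce top mod 3: now compute (1/3).
Reached (1/3) = 1. Collecting the sign flips along the way, the symbol is +1.

1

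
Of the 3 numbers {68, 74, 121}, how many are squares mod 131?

(68/131) = -1 → non-residue.
(74/131) = +1 → QR.
(121/131) = +1 → QR.
Total quadratic residues among the 3: 2.

2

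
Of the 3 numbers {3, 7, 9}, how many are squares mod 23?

(3/23) = +1 → QR.
(7/23) = -1 → non-residue.
(9/23) = +1 → QR.
Total quadratic residues among the 3: 2.

2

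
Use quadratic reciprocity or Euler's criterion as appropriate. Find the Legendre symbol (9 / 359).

Reciprocity: 9 ≡ 1 and 359 ≡ 3 (mod 4), so (9/359) = +(359/9).
Reduce top mod 9: now compute (8/9).
Pull out 2^3: since 9 ≡ 1 (mod 8), (2/9) = +1, so (2/9)^3 = +1.
Reached (1/9) = 1. Collecting the sign flips along the way, the symbol is +1.

1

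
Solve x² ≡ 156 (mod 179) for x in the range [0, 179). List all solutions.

48, 131

Since 179 ≡ 3 (mod 4), a square root of 156 is 156^((179+1)/4) = 156^45 mod 179.
Repeated squaring: 156^2≡171, 156^4≡64, 156^8≡158, 156^16≡83, 156^32≡87 (mod 179).
156^45 = 156^(32+8+4+1) ≡ 48 (mod 179).
Check: 48² = 2304 ≡ 156 (mod 179). The two roots are 48 and 131.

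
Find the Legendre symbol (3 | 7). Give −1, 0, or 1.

-1

Reciprocity: 3 ≡ 3 and 7 ≡ 3 (mod 4), so (3/7) = −(7/3).
Reduce top mod 3: now compute (1/3).
Reached (1/3) = 1. Collecting the sign flips along the way, the symbol is -1.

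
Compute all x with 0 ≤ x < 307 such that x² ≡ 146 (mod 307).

Since 307 ≡ 3 (mod 4), a square root of 146 is 146^((307+1)/4) = 146^77 mod 307.
Repeated squaring: 146^2≡133, 146^4≡190, 146^8≡181, 146^16≡219, 146^32≡69, 146^64≡156 (mod 307).
146^77 = 146^(64+8+4+1) ≡ 41 (mod 307).
Check: 41² = 1681 ≡ 146 (mod 307). The two roots are 41 and 266.

41, 266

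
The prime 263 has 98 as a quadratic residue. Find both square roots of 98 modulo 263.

Since 263 ≡ 3 (mod 4), a square root of 98 is 98^((263+1)/4) = 98^66 mod 263.
Repeated squaring: 98^2≡136, 98^4≡86, 98^8≡32, 98^16≡235, 98^32≡258, 98^64≡25 (mod 263).
98^66 = 98^(64+2) ≡ 244 (mod 263).
Check: 244² = 59536 ≡ 98 (mod 263). The two roots are 19 and 244.

19, 244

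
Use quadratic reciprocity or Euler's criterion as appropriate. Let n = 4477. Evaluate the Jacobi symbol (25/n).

Reciprocity: 25 ≡ 1 and 4477 ≡ 1 (mod 4), so (25/4477) = +(4477/25).
Reduce top mod 25: now compute (2/25).
Pull out 2: since 25 ≡ 1 (mod 8), (2/25) = +1.
Reached (1/25) = 1. Collecting the sign flips along the way, the symbol is +1.

1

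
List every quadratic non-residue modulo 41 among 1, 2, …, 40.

Square k = 1,…,20 (k and 41−k give the same square):
1²=1, 2²=4, 3²=9, 4²=16, 5²=25, 6²=36, 7²≡8, 8²≡23, 9²≡40, 10²≡18, 11²≡39, 12²≡21, 13²≡5, 14²≡32, 15²≡20, 16²≡10, 17²≡2, 18²≡37, 19²≡33, 20²≡31 (mod 41).
The residues are {1, 2, 4, 5, 8, 9, 10, 16, 18, 20, 21, 23, 25, 31, 32, 33, 36, 37, 39, 40}; the non-residues are the remaining 20 nonzero classes.

3 6 7 11 12 13 14 15 17 19 22 24 26 27 28 29 30 34 35 38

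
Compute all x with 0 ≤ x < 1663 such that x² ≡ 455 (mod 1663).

Since 1663 ≡ 3 (mod 4), a square root of 455 is 455^((1663+1)/4) = 455^416 mod 1663.
Repeated squaring: 455^2≡813, 455^4≡758, 455^8≡829, 455^16≡422, 455^32≡143, 455^64≡493, 455^128≡251, 455^256≡1470 (mod 1663).
455^416 = 455^(256+128+32) ≡ 709 (mod 1663).
Check: 709² = 502681 ≡ 455 (mod 1663). The two roots are 709 and 954.

709, 954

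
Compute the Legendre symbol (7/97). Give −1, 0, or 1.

Euler's criterion: (7/97) ≡ 7^48 (mod 97).
7^2 ≡ 49 (mod 97)
7^4 ≡ 73 (mod 97)
7^8 ≡ 91 (mod 97)
7^16 ≡ 36 (mod 97)
7^32 ≡ 35 (mod 97)
7^48 = 7^(32+16) ≡ 96 (mod 97).
Result is 96 ≡ −1, so (7/97) = −1.

-1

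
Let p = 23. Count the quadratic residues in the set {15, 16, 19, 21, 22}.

(15/23) = -1 → non-residue.
(16/23) = +1 → QR.
(19/23) = -1 → non-residue.
(21/23) = -1 → non-residue.
(22/23) = -1 → non-residue.
Total quadratic residues among the 5: 1.

1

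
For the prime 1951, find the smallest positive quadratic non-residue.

(2/1951) = +1, so 2 is a residue.
(3/1951) = −1, so 3 is the smallest positive non-residue mod 1951.

3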